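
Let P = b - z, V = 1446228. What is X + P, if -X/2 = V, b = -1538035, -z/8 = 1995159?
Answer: 11530781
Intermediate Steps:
z = -15961272 (z = -8*1995159 = -15961272)
X = -2892456 (X = -2*1446228 = -2892456)
P = 14423237 (P = -1538035 - 1*(-15961272) = -1538035 + 15961272 = 14423237)
X + P = -2892456 + 14423237 = 11530781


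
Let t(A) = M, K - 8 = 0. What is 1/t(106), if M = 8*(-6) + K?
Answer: -1/40 ≈ -0.025000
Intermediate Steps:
K = 8 (K = 8 + 0 = 8)
M = -40 (M = 8*(-6) + 8 = -48 + 8 = -40)
t(A) = -40
1/t(106) = 1/(-40) = -1/40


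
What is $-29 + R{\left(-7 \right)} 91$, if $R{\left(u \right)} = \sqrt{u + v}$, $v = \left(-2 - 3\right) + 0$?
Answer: $-29 + 182 i \sqrt{3} \approx -29.0 + 315.23 i$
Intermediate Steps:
$v = -5$ ($v = -5 + 0 = -5$)
$R{\left(u \right)} = \sqrt{-5 + u}$ ($R{\left(u \right)} = \sqrt{u - 5} = \sqrt{-5 + u}$)
$-29 + R{\left(-7 \right)} 91 = -29 + \sqrt{-5 - 7} \cdot 91 = -29 + \sqrt{-12} \cdot 91 = -29 + 2 i \sqrt{3} \cdot 91 = -29 + 182 i \sqrt{3}$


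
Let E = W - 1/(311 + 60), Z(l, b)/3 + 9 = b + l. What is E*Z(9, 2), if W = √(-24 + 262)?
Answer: -6/371 + 6*√238 ≈ 92.547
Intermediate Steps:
W = √238 ≈ 15.427
Z(l, b) = -27 + 3*b + 3*l (Z(l, b) = -27 + 3*(b + l) = -27 + (3*b + 3*l) = -27 + 3*b + 3*l)
E = -1/371 + √238 (E = √238 - 1/(311 + 60) = √238 - 1/371 = -1/371 + √238 ≈ 15.425)
E*Z(9, 2) = (-1/371 + √238)*(-27 + 3*2 + 3*9) = (-1/371 + √238)*(-27 + 6 + 27) = (-1/371 + √238)*6 = -6/371 + 6*√238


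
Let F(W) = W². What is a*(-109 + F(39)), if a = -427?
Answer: -602924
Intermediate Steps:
a*(-109 + F(39)) = -427*(-109 + 39²) = -427*(-109 + 1521) = -427*1412 = -602924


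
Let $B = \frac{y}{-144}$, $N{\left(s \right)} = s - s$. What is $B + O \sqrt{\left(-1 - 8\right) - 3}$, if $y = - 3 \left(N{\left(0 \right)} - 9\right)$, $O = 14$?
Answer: $- \frac{3}{16} + 28 i \sqrt{3} \approx -0.1875 + 48.497 i$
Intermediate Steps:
$N{\left(s \right)} = 0$
$y = 27$ ($y = - 3 \left(0 - 9\right) = \left(-3\right) \left(-9\right) = 27$)
$B = - \frac{3}{16}$ ($B = \frac{27}{-144} = 27 \left(- \frac{1}{144}\right) = - \frac{3}{16} \approx -0.1875$)
$B + O \sqrt{\left(-1 - 8\right) - 3} = - \frac{3}{16} + 14 \sqrt{\left(-1 - 8\right) - 3} = - \frac{3}{16} + 14 \sqrt{-9 - 3} = - \frac{3}{16} + 14 \sqrt{-12} = - \frac{3}{16} + 14 \cdot 2 i \sqrt{3} = - \frac{3}{16} + 28 i \sqrt{3}$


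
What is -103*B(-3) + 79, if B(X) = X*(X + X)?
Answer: -1775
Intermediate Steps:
B(X) = 2*X² (B(X) = X*(2*X) = 2*X²)
-103*B(-3) + 79 = -206*(-3)² + 79 = -206*9 + 79 = -103*18 + 79 = -1854 + 79 = -1775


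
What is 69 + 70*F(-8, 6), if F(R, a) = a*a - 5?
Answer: 2239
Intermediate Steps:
F(R, a) = -5 + a² (F(R, a) = a² - 5 = -5 + a²)
69 + 70*F(-8, 6) = 69 + 70*(-5 + 6²) = 69 + 70*(-5 + 36) = 69 + 70*31 = 69 + 2170 = 2239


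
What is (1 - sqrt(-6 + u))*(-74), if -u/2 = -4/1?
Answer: -74 + 74*sqrt(2) ≈ 30.652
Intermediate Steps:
u = 8 (u = -(-8)/1 = -(-8) = -2*(-4) = 8)
(1 - sqrt(-6 + u))*(-74) = (1 - sqrt(-6 + 8))*(-74) = (1 - sqrt(2))*(-74) = -74 + 74*sqrt(2)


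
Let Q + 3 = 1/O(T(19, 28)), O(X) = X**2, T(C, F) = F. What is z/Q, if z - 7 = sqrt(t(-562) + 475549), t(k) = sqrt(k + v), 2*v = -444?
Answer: -5488/2351 - 784*sqrt(475549 + 28*I)/2351 ≈ -232.3 - 0.0067701*I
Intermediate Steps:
v = -222 (v = (1/2)*(-444) = -222)
t(k) = sqrt(-222 + k) (t(k) = sqrt(k - 222) = sqrt(-222 + k))
z = 7 + sqrt(475549 + 28*I) (z = 7 + sqrt(sqrt(-222 - 562) + 475549) = 7 + sqrt(sqrt(-784) + 475549) = 7 + sqrt(28*I + 475549) = 7 + sqrt(475549 + 28*I) ≈ 696.6 + 0.020302*I)
Q = -2351/784 (Q = -3 + 1/(28**2) = -3 + 1/784 = -2351/784 ≈ -2.9987)
z/Q = (7 + sqrt(475549 + 28*I))/(-2351/784) = (7 + sqrt(475549 + 28*I))*(-784/2351) = -5488/2351 - 784*sqrt(475549 + 28*I)/2351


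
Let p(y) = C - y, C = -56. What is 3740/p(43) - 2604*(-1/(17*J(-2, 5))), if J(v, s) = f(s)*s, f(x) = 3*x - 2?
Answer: -352264/9945 ≈ -35.421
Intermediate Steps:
f(x) = -2 + 3*x
J(v, s) = s*(-2 + 3*s) (J(v, s) = (-2 + 3*s)*s = s*(-2 + 3*s))
p(y) = -56 - y
3740/p(43) - 2604*(-1/(17*J(-2, 5))) = 3740/(-56 - 1*43) - 2604*(-1/(85*(-2 + 3*5))) = 3740/(-56 - 43) - 2604*(-1/(85*(-2 + 15))) = 3740/(-99) - 2604/(((5*13)*17)*(-1)) = 3740*(-1/99) - 2604/((65*17)*(-1)) = -340/9 - 2604/(1105*(-1)) = -340/9 - 2604/(-1105) = -340/9 - 2604*(-1/1105) = -340/9 + 2604/1105 = -352264/9945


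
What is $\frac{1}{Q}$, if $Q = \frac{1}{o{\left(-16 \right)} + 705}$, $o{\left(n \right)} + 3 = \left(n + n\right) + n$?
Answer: $654$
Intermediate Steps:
$o{\left(n \right)} = -3 + 3 n$ ($o{\left(n \right)} = -3 + \left(\left(n + n\right) + n\right) = -3 + \left(2 n + n\right) = -3 + 3 n$)
$Q = \frac{1}{654}$ ($Q = \frac{1}{\left(-3 + 3 \left(-16\right)\right) + 705} = \frac{1}{\left(-3 - 48\right) + 705} = \frac{1}{-51 + 705} = \frac{1}{654} \approx 0.0015291$)
$\frac{1}{Q} = \frac{1}{\frac{1}{654}} = 654$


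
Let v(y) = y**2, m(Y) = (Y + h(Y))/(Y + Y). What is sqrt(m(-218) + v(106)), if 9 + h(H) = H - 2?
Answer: sqrt(534028387)/218 ≈ 106.00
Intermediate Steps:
h(H) = -11 + H (h(H) = -9 + (H - 2) = -9 + (-2 + H) = -11 + H)
m(Y) = (-11 + 2*Y)/(2*Y) (m(Y) = (Y + (-11 + Y))/(Y + Y) = (-11 + 2*Y)/((2*Y)) = (-11 + 2*Y)*(1/(2*Y)) = (-11 + 2*Y)/(2*Y))
sqrt(m(-218) + v(106)) = sqrt((-11/2 - 218)/(-218) + 106**2) = sqrt(-1/218*(-447/2) + 11236) = sqrt(447/436 + 11236) = sqrt(4899343/436) = sqrt(534028387)/218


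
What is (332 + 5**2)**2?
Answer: 127449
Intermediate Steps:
(332 + 5**2)**2 = (332 + 25)**2 = 357**2 = 127449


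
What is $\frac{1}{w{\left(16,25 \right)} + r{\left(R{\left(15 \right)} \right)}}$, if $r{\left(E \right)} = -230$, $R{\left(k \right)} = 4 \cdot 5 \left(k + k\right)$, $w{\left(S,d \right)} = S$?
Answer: $- \frac{1}{214} \approx -0.0046729$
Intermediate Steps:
$R{\left(k \right)} = 40 k$ ($R{\left(k \right)} = 4 \cdot 5 \cdot 2 k = 4 \cdot 10 k = 40 k$)
$\frac{1}{w{\left(16,25 \right)} + r{\left(R{\left(15 \right)} \right)}} = \frac{1}{16 - 230} = \frac{1}{-214} = - \frac{1}{214}$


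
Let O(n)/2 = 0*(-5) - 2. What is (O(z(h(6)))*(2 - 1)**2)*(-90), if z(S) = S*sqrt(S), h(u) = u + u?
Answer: 360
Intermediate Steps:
h(u) = 2*u
z(S) = S**(3/2)
O(n) = -4 (O(n) = 2*(0*(-5) - 2) = 2*(0 - 2) = 2*(-2) = -4)
(O(z(h(6)))*(2 - 1)**2)*(-90) = -4*(2 - 1)**2*(-90) = -4*1**2*(-90) = -4*1*(-90) = -4*(-90) = 360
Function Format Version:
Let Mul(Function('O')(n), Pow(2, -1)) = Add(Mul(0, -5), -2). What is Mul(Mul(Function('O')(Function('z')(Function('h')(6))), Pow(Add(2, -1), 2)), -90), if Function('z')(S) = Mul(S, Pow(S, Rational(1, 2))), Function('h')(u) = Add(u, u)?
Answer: 360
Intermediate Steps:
Function('h')(u) = Mul(2, u)
Function('z')(S) = Pow(S, Rational(3, 2))
Function('O')(n) = -4 (Function('O')(n) = Mul(2, Add(Mul(0, -5), -2)) = Mul(2, Add(0, -2)) = Mul(2, -2) = -4)
Mul(Mul(Function('O')(Function('z')(Function('h')(6))), Pow(Add(2, -1), 2)), -90) = Mul(Mul(-4, Pow(Add(2, -1), 2)), -90) = Mul(Mul(-4, Pow(1, 2)), -90) = Mul(Mul(-4, 1), -90) = Mul(-4, -90) = 360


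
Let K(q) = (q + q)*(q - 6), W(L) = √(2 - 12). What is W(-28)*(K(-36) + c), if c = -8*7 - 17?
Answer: 2951*I*√10 ≈ 9331.9*I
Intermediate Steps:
c = -73 (c = -56 - 17 = -73)
W(L) = I*√10 (W(L) = √(-10) = I*√10)
K(q) = 2*q*(-6 + q) (K(q) = (2*q)*(-6 + q) = 2*q*(-6 + q))
W(-28)*(K(-36) + c) = (I*√10)*(2*(-36)*(-6 - 36) - 73) = (I*√10)*(2*(-36)*(-42) - 73) = (I*√10)*(3024 - 73) = (I*√10)*2951 = 2951*I*√10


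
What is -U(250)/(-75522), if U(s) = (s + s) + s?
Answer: 125/12587 ≈ 0.0099309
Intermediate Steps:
U(s) = 3*s (U(s) = 2*s + s = 3*s)
-U(250)/(-75522) = -3*250/(-75522) = -750*(-1)/75522 = -1*(-125/12587) = 125/12587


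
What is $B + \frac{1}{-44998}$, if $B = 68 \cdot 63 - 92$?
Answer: $\frac{188631615}{44998} \approx 4192.0$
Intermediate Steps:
$B = 4192$ ($B = 4284 - 92 = 4192$)
$B + \frac{1}{-44998} = 4192 + \frac{1}{-44998} = 4192 - \frac{1}{44998} = \frac{188631615}{44998}$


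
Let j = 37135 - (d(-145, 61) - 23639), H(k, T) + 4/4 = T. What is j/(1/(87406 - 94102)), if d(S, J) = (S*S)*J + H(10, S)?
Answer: 8179867080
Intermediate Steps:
H(k, T) = -1 + T
d(S, J) = -1 + S + J*S² (d(S, J) = (S*S)*J + (-1 + S) = S²*J + (-1 + S) = J*S² + (-1 + S) = -1 + S + J*S²)
j = -1221605 (j = 37135 - ((-1 - 145 + 61*(-145)²) - 23639) = 37135 - ((-1 - 145 + 61*21025) - 23639) = 37135 - ((-1 - 145 + 1282525) - 23639) = 37135 - (1282379 - 23639) = 37135 - 1*1258740 = 37135 - 1258740 = -1221605)
j/(1/(87406 - 94102)) = -1221605/(1/(87406 - 94102)) = -1221605/(1/(-6696)) = -1221605/(-1/6696) = -1221605*(-6696) = 8179867080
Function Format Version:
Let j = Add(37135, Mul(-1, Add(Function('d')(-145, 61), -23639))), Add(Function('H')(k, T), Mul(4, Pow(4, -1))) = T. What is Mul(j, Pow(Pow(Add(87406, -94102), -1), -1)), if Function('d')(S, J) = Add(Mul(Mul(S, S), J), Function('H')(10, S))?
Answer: 8179867080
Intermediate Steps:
Function('H')(k, T) = Add(-1, T)
Function('d')(S, J) = Add(-1, S, Mul(J, Pow(S, 2))) (Function('d')(S, J) = Add(Mul(Mul(S, S), J), Add(-1, S)) = Add(Mul(Pow(S, 2), J), Add(-1, S)) = Add(Mul(J, Pow(S, 2)), Add(-1, S)) = Add(-1, S, Mul(J, Pow(S, 2))))
j = -1221605 (j = Add(37135, Mul(-1, Add(Add(-1, -145, Mul(61, Pow(-145, 2))), -23639))) = Add(37135, Mul(-1, Add(Add(-1, -145, Mul(61, 21025)), -23639))) = Add(37135, Mul(-1, Add(Add(-1, -145, 1282525), -23639))) = Add(37135, Mul(-1, Add(1282379, -23639))) = Add(37135, Mul(-1, 1258740)) = Add(37135, -1258740) = -1221605)
Mul(j, Pow(Pow(Add(87406, -94102), -1), -1)) = Mul(-1221605, Pow(Pow(Add(87406, -94102), -1), -1)) = Mul(-1221605, Pow(Pow(-6696, -1), -1)) = Mul(-1221605, Pow(Rational(-1, 6696), -1)) = Mul(-1221605, -6696) = 8179867080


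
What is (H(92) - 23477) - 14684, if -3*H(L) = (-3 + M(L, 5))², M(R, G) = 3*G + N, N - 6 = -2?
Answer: -114739/3 ≈ -38246.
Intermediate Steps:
N = 4 (N = 6 - 2 = 4)
M(R, G) = 4 + 3*G (M(R, G) = 3*G + 4 = 4 + 3*G)
H(L) = -256/3 (H(L) = -(-3 + (4 + 3*5))²/3 = -(-3 + (4 + 15))²/3 = -(-3 + 19)²/3 = -⅓*16² = -⅓*256 = -256/3)
(H(92) - 23477) - 14684 = (-256/3 - 23477) - 14684 = -70687/3 - 14684 = -114739/3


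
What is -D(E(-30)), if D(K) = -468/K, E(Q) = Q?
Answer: -78/5 ≈ -15.600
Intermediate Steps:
-D(E(-30)) = -(-468)/(-30) = -(-468)*(-1)/30 = -1*78/5 = -78/5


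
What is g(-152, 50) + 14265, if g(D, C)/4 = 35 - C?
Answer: 14205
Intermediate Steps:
g(D, C) = 140 - 4*C (g(D, C) = 4*(35 - C) = 140 - 4*C)
g(-152, 50) + 14265 = (140 - 4*50) + 14265 = (140 - 200) + 14265 = -60 + 14265 = 14205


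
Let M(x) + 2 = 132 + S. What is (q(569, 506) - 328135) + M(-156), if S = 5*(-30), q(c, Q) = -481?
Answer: -328636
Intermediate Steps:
S = -150
M(x) = -20 (M(x) = -2 + (132 - 150) = -2 - 18 = -20)
(q(569, 506) - 328135) + M(-156) = (-481 - 328135) - 20 = -328616 - 20 = -328636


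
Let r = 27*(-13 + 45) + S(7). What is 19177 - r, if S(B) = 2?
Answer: 18311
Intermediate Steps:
r = 866 (r = 27*(-13 + 45) + 2 = 27*32 + 2 = 864 + 2 = 866)
19177 - r = 19177 - 1*866 = 19177 - 866 = 18311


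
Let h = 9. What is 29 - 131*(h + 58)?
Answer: -8748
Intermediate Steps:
29 - 131*(h + 58) = 29 - 131*(9 + 58) = 29 - 131*67 = 29 - 8777 = -8748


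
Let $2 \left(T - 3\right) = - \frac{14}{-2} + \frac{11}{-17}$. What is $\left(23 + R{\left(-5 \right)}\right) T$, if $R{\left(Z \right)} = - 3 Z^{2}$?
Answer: $- \frac{5460}{17} \approx -321.18$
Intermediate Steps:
$T = \frac{105}{17}$ ($T = 3 + \frac{- \frac{14}{-2} + \frac{11}{-17}}{2} = 3 + \frac{\left(-14\right) \left(- \frac{1}{2}\right) + 11 \left(- \frac{1}{17}\right)}{2} = 3 + \frac{7 - \frac{11}{17}}{2} = 3 + \frac{1}{2} \cdot \frac{108}{17} = 3 + \frac{54}{17} = \frac{105}{17} \approx 6.1765$)
$\left(23 + R{\left(-5 \right)}\right) T = \left(23 - 3 \left(-5\right)^{2}\right) \frac{105}{17} = \left(23 - 75\right) \frac{105}{17} = \left(-52\right) \frac{105}{17} = - \frac{5460}{17}$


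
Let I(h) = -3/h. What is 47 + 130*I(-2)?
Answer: 242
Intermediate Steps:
47 + 130*I(-2) = 47 + 130*(-3/(-2)) = 47 + 130*(-3*(-½)) = 47 + 130*(3/2) = 47 + 195 = 242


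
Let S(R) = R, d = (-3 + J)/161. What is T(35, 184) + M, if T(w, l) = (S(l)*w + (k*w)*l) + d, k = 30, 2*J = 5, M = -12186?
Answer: 60360187/322 ≈ 1.8745e+5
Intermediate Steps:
J = 5/2 (J = (½)*5 = 5/2 ≈ 2.5000)
d = -1/322 (d = (-3 + 5/2)/161 = -½*1/161 = -1/322 ≈ -0.0031056)
T(w, l) = -1/322 + 31*l*w (T(w, l) = (l*w + (30*w)*l) - 1/322 = (l*w + 30*l*w) - 1/322 = 31*l*w - 1/322 = -1/322 + 31*l*w)
T(35, 184) + M = (-1/322 + 31*184*35) - 12186 = (-1/322 + 199640) - 12186 = 64284079/322 - 12186 = 60360187/322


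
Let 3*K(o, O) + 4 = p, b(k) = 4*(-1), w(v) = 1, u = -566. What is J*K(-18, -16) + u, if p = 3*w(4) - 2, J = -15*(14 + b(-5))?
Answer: -416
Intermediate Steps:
b(k) = -4
J = -150 (J = -15*(14 - 4) = -15*10 = -150)
p = 1 (p = 3*1 - 2 = 3 - 2 = 1)
K(o, O) = -1 (K(o, O) = -4/3 + (⅓)*1 = -4/3 + ⅓ = -1)
J*K(-18, -16) + u = -150*(-1) - 566 = 150 - 566 = -416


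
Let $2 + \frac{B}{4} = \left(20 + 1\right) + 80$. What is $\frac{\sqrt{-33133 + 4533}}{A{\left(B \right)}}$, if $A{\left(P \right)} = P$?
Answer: $\frac{5 i \sqrt{286}}{198} \approx 0.42706 i$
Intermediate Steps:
$B = 396$ ($B = -8 + 4 \left(\left(20 + 1\right) + 80\right) = -8 + 4 \left(21 + 80\right) = -8 + 4 \cdot 101 = -8 + 404 = 396$)
$\frac{\sqrt{-33133 + 4533}}{A{\left(B \right)}} = \frac{\sqrt{-33133 + 4533}}{396} = \sqrt{-28600} \cdot \frac{1}{396} = 10 i \sqrt{286} \cdot \frac{1}{396} = \frac{5 i \sqrt{286}}{198}$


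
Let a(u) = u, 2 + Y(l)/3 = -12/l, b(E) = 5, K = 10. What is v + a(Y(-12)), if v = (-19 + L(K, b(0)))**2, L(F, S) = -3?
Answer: 481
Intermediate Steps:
Y(l) = -6 - 36/l (Y(l) = -6 + 3*(-12/l) = -6 - 36/l)
v = 484 (v = (-19 - 3)**2 = (-22)**2 = 484)
v + a(Y(-12)) = 484 + (-6 - 36/(-12)) = 484 + (-6 - 36*(-1/12)) = 484 + (-6 + 3) = 484 - 3 = 481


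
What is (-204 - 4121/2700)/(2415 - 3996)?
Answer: 554921/4268700 ≈ 0.13000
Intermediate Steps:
(-204 - 4121/2700)/(2415 - 3996) = (-204 - 4121*1/2700)/(-1581) = (-204 - 4121/2700)*(-1/1581) = -554921/2700*(-1/1581) = 554921/4268700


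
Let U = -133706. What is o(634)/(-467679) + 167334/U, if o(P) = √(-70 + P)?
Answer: -83667/66853 - 2*√141/467679 ≈ -1.2516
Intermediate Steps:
o(634)/(-467679) + 167334/U = √(-70 + 634)/(-467679) + 167334/(-133706) = √564*(-1/467679) + 167334*(-1/133706) = (2*√141)*(-1/467679) - 83667/66853 = -2*√141/467679 - 83667/66853 = -83667/66853 - 2*√141/467679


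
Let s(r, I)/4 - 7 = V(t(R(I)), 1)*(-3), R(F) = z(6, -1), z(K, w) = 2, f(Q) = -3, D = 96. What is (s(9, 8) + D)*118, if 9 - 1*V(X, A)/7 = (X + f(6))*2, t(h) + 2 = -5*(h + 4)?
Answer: -768416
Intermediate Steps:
R(F) = 2
t(h) = -22 - 5*h (t(h) = -2 - 5*(h + 4) = -2 - 5*(4 + h) = -2 + (-20 - 5*h) = -22 - 5*h)
V(X, A) = 105 - 14*X (V(X, A) = 63 - 7*(X - 3)*2 = 63 - 7*(-3 + X)*2 = 63 - 7*(-6 + 2*X) = 63 + (42 - 14*X) = 105 - 14*X)
s(r, I) = -6608 (s(r, I) = 28 + 4*((105 - 14*(-22 - 5*2))*(-3)) = 28 + 4*((105 - 14*(-22 - 10))*(-3)) = 28 + 4*((105 - 14*(-32))*(-3)) = 28 + 4*((105 + 448)*(-3)) = 28 + 4*(553*(-3)) = 28 + 4*(-1659) = 28 - 6636 = -6608)
(s(9, 8) + D)*118 = (-6608 + 96)*118 = -6512*118 = -768416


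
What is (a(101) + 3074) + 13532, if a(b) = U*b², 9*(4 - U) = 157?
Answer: -1084867/9 ≈ -1.2054e+5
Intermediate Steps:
U = -121/9 (U = 4 - ⅑*157 = 4 - 157/9 = -121/9 ≈ -13.444)
a(b) = -121*b²/9
(a(101) + 3074) + 13532 = (-121/9*101² + 3074) + 13532 = (-121/9*10201 + 3074) + 13532 = (-1234321/9 + 3074) + 13532 = -1206655/9 + 13532 = -1084867/9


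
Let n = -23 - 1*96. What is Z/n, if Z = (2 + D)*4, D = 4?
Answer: -24/119 ≈ -0.20168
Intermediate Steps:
n = -119 (n = -23 - 96 = -119)
Z = 24 (Z = (2 + 4)*4 = 6*4 = 24)
Z/n = 24/(-119) = 24*(-1/119) = -24/119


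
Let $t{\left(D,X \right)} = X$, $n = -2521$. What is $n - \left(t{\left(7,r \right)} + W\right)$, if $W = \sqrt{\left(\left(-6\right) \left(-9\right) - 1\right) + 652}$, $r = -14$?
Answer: $-2507 - \sqrt{705} \approx -2533.6$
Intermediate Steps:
$W = \sqrt{705}$ ($W = \sqrt{\left(54 - 1\right) + 652} = \sqrt{53 + 652} = \sqrt{705} \approx 26.552$)
$n - \left(t{\left(7,r \right)} + W\right) = -2521 - \left(-14 + \sqrt{705}\right) = -2521 + \left(14 - \sqrt{705}\right) = -2507 - \sqrt{705}$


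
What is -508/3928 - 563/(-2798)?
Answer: 49380/686909 ≈ 0.071887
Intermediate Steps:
-508/3928 - 563/(-2798) = -508*1/3928 - 563*(-1/2798) = -127/982 + 563/2798 = 49380/686909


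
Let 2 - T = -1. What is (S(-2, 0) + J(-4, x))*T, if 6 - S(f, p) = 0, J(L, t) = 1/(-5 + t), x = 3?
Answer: 33/2 ≈ 16.500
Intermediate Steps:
T = 3 (T = 2 - 1*(-1) = 2 + 1 = 3)
S(f, p) = 6 (S(f, p) = 6 - 1*0 = 6 + 0 = 6)
(S(-2, 0) + J(-4, x))*T = (6 + 1/(-5 + 3))*3 = (6 + 1/(-2))*3 = (6 - 1/2)*3 = (11/2)*3 = 33/2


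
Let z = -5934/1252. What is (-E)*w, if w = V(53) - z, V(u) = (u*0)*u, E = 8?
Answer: -11868/313 ≈ -37.917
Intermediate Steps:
V(u) = 0 (V(u) = 0*u = 0)
z = -2967/626 (z = -5934*1/1252 = -2967/626 ≈ -4.7396)
w = 2967/626 (w = 0 - 1*(-2967/626) = 0 + 2967/626 = 2967/626 ≈ 4.7396)
(-E)*w = -1*8*(2967/626) = -8*2967/626 = -11868/313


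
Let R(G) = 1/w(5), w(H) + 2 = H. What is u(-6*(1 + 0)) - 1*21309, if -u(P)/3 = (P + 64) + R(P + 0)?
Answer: -21484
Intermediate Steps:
w(H) = -2 + H
R(G) = ⅓ (R(G) = 1/(-2 + 5) = 1/3 = ⅓)
u(P) = -193 - 3*P (u(P) = -3*((P + 64) + ⅓) = -3*((64 + P) + ⅓) = -3*(193/3 + P) = -193 - 3*P)
u(-6*(1 + 0)) - 1*21309 = (-193 - (-18)*(1 + 0)) - 1*21309 = (-193 - (-18)) - 21309 = (-193 - 3*(-6)) - 21309 = (-193 + 18) - 21309 = -175 - 21309 = -21484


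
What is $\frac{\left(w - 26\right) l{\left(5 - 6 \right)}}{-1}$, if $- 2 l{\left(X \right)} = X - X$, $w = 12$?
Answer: $0$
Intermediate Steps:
$l{\left(X \right)} = 0$ ($l{\left(X \right)} = - \frac{X - X}{2} = \left(- \frac{1}{2}\right) 0 = 0$)
$\frac{\left(w - 26\right) l{\left(5 - 6 \right)}}{-1} = \frac{\left(12 - 26\right) 0}{-1} = \left(-14\right) 0 \left(-1\right) = 0 \left(-1\right) = 0$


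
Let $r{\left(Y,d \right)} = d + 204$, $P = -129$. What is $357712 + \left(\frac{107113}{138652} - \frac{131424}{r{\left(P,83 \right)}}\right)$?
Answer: $\frac{14216286513271}{39793124} \approx 3.5726 \cdot 10^{5}$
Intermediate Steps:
$r{\left(Y,d \right)} = 204 + d$
$357712 + \left(\frac{107113}{138652} - \frac{131424}{r{\left(P,83 \right)}}\right) = 357712 + \left(\frac{107113}{138652} - \frac{131424}{204 + 83}\right) = 357712 + \left(107113 \cdot \frac{1}{138652} - \frac{131424}{287}\right) = 357712 + \left(\frac{107113}{138652} - \frac{131424}{287}\right) = 357712 - \frac{18191459017}{39793124} = \frac{14216286513271}{39793124}$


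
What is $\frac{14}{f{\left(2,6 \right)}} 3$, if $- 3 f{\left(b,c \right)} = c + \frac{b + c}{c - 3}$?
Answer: $- \frac{189}{13} \approx -14.538$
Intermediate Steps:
$f{\left(b,c \right)} = - \frac{c}{3} - \frac{b + c}{3 \left(-3 + c\right)}$ ($f{\left(b,c \right)} = - \frac{c + \frac{b + c}{c - 3}}{3} = - \frac{c + \frac{b + c}{-3 + c}}{3} = - \frac{c}{3} - \frac{b + c}{3 \left(-3 + c\right)}$)
$\frac{14}{f{\left(2,6 \right)}} 3 = \frac{14}{\frac{1}{3} \frac{1}{-3 + 6} \left(\left(-1\right) 2 - 6^{2} + 2 \cdot 6\right)} 3 = \frac{14}{\frac{1}{3} \cdot \frac{1}{3} \left(-2 - 36 + 12\right)} 3 = \frac{14}{\frac{1}{3} \cdot \frac{1}{3} \left(-26\right)} 3 = \frac{14}{- \frac{26}{9}} \cdot 3 = 14 \left(- \frac{9}{26}\right) 3 = \left(- \frac{63}{13}\right) 3 = - \frac{189}{13}$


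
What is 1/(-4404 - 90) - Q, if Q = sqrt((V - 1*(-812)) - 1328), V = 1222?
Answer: -1/4494 - sqrt(706) ≈ -26.571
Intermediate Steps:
Q = sqrt(706) (Q = sqrt((1222 - 1*(-812)) - 1328) = sqrt((1222 + 812) - 1328) = sqrt(2034 - 1328) = sqrt(706) ≈ 26.571)
1/(-4404 - 90) - Q = 1/(-4404 - 90) - sqrt(706) = 1/(-4494) - sqrt(706) = -1/4494 - sqrt(706)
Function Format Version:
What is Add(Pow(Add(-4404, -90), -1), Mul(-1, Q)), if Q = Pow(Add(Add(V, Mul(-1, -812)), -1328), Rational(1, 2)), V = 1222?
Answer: Add(Rational(-1, 4494), Mul(-1, Pow(706, Rational(1, 2)))) ≈ -26.571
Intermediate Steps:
Q = Pow(706, Rational(1, 2)) (Q = Pow(Add(Add(1222, Mul(-1, -812)), -1328), Rational(1, 2)) = Pow(Add(Add(1222, 812), -1328), Rational(1, 2)) = Pow(Add(2034, -1328), Rational(1, 2)) = Pow(706, Rational(1, 2)) ≈ 26.571)
Add(Pow(Add(-4404, -90), -1), Mul(-1, Q)) = Add(Pow(Add(-4404, -90), -1), Mul(-1, Pow(706, Rational(1, 2)))) = Add(Pow(-4494, -1), Mul(-1, Pow(706, Rational(1, 2)))) = Add(Rational(-1, 4494), Mul(-1, Pow(706, Rational(1, 2))))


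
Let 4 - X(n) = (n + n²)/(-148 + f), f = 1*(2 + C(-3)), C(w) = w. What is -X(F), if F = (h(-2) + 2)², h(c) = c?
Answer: -4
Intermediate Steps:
f = -1 (f = 1*(2 - 3) = 1*(-1) = -1)
F = 0 (F = (-2 + 2)² = 0² = 0)
X(n) = 4 + n/149 + n²/149 (X(n) = 4 - (n + n²)/(-148 - 1) = 4 - (n + n²)/(-149) = 4 - (n + n²)*(-1)/149 = 4 - (-n/149 - n²/149) = 4 + (n/149 + n²/149) = 4 + n/149 + n²/149)
-X(F) = -(4 + (1/149)*0 + (1/149)*0²) = -(4 + 0 + (1/149)*0) = -(4 + 0 + 0) = -1*4 = -4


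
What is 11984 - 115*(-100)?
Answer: 23484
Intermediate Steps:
11984 - 115*(-100) = 11984 - 1*(-11500) = 11984 + 11500 = 23484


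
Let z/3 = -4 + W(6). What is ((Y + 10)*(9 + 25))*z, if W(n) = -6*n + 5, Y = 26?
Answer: -128520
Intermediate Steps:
W(n) = 5 - 6*n
z = -105 (z = 3*(-4 + (5 - 6*6)) = 3*(-4 + (5 - 36)) = 3*(-4 - 31) = 3*(-35) = -105)
((Y + 10)*(9 + 25))*z = ((26 + 10)*(9 + 25))*(-105) = (36*34)*(-105) = 1224*(-105) = -128520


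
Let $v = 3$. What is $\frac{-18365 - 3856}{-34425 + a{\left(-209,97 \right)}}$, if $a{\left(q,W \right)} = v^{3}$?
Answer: $\frac{823}{1274} \approx 0.646$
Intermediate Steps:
$a{\left(q,W \right)} = 27$ ($a{\left(q,W \right)} = 3^{3} = 27$)
$\frac{-18365 - 3856}{-34425 + a{\left(-209,97 \right)}} = \frac{-18365 - 3856}{-34425 + 27} = - \frac{22221}{-34398} = \left(-22221\right) \left(- \frac{1}{34398}\right) = \frac{823}{1274}$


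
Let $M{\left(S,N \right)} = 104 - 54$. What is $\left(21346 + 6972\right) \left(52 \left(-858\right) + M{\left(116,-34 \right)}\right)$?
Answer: $-1262019988$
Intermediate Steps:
$M{\left(S,N \right)} = 50$ ($M{\left(S,N \right)} = 104 - 54 = 50$)
$\left(21346 + 6972\right) \left(52 \left(-858\right) + M{\left(116,-34 \right)}\right) = \left(21346 + 6972\right) \left(52 \left(-858\right) + 50\right) = 28318 \left(-44616 + 50\right) = 28318 \left(-44566\right) = -1262019988$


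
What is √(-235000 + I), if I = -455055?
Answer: I*√690055 ≈ 830.7*I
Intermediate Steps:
√(-235000 + I) = √(-235000 - 455055) = √(-690055) = I*√690055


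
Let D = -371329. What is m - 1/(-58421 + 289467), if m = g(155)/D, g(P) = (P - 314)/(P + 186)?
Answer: -89886875/29255781325694 ≈ -3.0724e-6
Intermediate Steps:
g(P) = (-314 + P)/(186 + P)
m = 159/126623189 (m = ((-314 + 155)/(186 + 155))/(-371329) = (-159/341)*(-1/371329) = ((1/341)*(-159))*(-1/371329) = -159/341*(-1/371329) = 159/126623189 ≈ 1.2557e-6)
m - 1/(-58421 + 289467) = 159/126623189 - 1/(-58421 + 289467) = 159/126623189 - 1/231046 = -89886875/29255781325694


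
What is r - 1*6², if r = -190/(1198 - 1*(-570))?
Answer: -31919/884 ≈ -36.107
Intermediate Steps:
r = -95/884 (r = -190/(1198 + 570) = -190/1768 = -190*1/1768 = -95/884 ≈ -0.10747)
r - 1*6² = -95/884 - 1*6² = -95/884 - 1*36 = -95/884 - 36 = -31919/884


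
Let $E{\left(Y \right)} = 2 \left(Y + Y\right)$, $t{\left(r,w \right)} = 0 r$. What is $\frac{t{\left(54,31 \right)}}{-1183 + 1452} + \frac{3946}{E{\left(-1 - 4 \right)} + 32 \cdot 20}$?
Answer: $\frac{1973}{310} \approx 6.3645$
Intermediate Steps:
$t{\left(r,w \right)} = 0$
$E{\left(Y \right)} = 4 Y$ ($E{\left(Y \right)} = 2 \cdot 2 Y = 4 Y$)
$\frac{t{\left(54,31 \right)}}{-1183 + 1452} + \frac{3946}{E{\left(-1 - 4 \right)} + 32 \cdot 20} = \frac{0}{-1183 + 1452} + \frac{3946}{4 \left(-1 - 4\right) + 32 \cdot 20} = \frac{0}{269} + \frac{3946}{4 \left(-1 - 4\right) + 640} = 0 \cdot \frac{1}{269} + \frac{3946}{4 \left(-5\right) + 640} = 0 + \frac{3946}{-20 + 640} = 0 + \frac{3946}{620} = 0 + 3946 \cdot \frac{1}{620} = 0 + \frac{1973}{310} = \frac{1973}{310}$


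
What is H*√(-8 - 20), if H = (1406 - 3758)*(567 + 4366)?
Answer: -23204832*I*√7 ≈ -6.1394e+7*I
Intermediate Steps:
H = -11602416 (H = -2352*4933 = -11602416)
H*√(-8 - 20) = -11602416*√(-8 - 20) = -23204832*I*√7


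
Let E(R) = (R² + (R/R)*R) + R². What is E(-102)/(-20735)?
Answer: -714/715 ≈ -0.99860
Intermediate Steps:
E(R) = R + 2*R² (E(R) = (R² + 1*R) + R² = (R² + R) + R² = (R + R²) + R² = R + 2*R²)
E(-102)/(-20735) = -102*(1 + 2*(-102))/(-20735) = -102*(1 - 204)*(-1/20735) = -102*(-203)*(-1/20735) = 20706*(-1/20735) = -714/715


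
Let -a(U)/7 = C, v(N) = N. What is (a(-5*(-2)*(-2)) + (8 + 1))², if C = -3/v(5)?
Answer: 4356/25 ≈ 174.24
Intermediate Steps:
C = -⅗ (C = -3/5 = -3*⅕ = -⅗ ≈ -0.60000)
a(U) = 21/5 (a(U) = -7*(-⅗) = 21/5)
(a(-5*(-2)*(-2)) + (8 + 1))² = (21/5 + (8 + 1))² = (21/5 + 9)² = (66/5)² = 4356/25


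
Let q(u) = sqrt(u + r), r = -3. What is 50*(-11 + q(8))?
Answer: -550 + 50*sqrt(5) ≈ -438.20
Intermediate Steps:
q(u) = sqrt(-3 + u) (q(u) = sqrt(u - 3) = sqrt(-3 + u))
50*(-11 + q(8)) = 50*(-11 + sqrt(-3 + 8)) = 50*(-11 + sqrt(5)) = -550 + 50*sqrt(5)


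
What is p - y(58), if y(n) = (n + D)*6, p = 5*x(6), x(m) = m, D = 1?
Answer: -324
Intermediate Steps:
p = 30 (p = 5*6 = 30)
y(n) = 6 + 6*n (y(n) = (n + 1)*6 = (1 + n)*6 = 6 + 6*n)
p - y(58) = 30 - (6 + 6*58) = 30 - (6 + 348) = 30 - 1*354 = 30 - 354 = -324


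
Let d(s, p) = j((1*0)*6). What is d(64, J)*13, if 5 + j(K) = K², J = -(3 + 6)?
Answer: -65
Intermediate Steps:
J = -9 (J = -1*9 = -9)
j(K) = -5 + K²
d(s, p) = -5 (d(s, p) = -5 + ((1*0)*6)² = -5 + (0*6)² = -5 + 0² = -5 + 0 = -5)
d(64, J)*13 = -5*13 = -65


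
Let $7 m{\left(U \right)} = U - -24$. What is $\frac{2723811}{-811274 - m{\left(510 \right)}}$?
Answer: $- \frac{19066677}{5679452} \approx -3.3571$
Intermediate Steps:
$m{\left(U \right)} = \frac{24}{7} + \frac{U}{7}$ ($m{\left(U \right)} = \frac{U - -24}{7} = \frac{U + 24}{7} = \frac{24 + U}{7} = \frac{24}{7} + \frac{U}{7}$)
$\frac{2723811}{-811274 - m{\left(510 \right)}} = \frac{2723811}{-811274 - \left(\frac{24}{7} + \frac{1}{7} \cdot 510\right)} = \frac{2723811}{-811274 - \left(\frac{24}{7} + \frac{510}{7}\right)} = \frac{2723811}{-811274 - \frac{534}{7}} = \frac{2723811}{- \frac{5679452}{7}} = 2723811 \left(- \frac{7}{5679452}\right) = - \frac{19066677}{5679452}$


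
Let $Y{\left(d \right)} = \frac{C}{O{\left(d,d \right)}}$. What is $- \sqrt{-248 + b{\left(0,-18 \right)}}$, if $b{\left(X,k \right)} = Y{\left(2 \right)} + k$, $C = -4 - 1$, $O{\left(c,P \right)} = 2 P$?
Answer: $- \frac{i \sqrt{1069}}{2} \approx - 16.348 i$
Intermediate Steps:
$C = -5$ ($C = -4 - 1 = -5$)
$Y{\left(d \right)} = - \frac{5}{2 d}$
$b{\left(X,k \right)} = - \frac{5}{4} + k$ ($b{\left(X,k \right)} = - \frac{5}{2 \cdot 2} + k = \left(- \frac{5}{2}\right) \frac{1}{2} + k = - \frac{5}{4} + k$)
$- \sqrt{-248 + b{\left(0,-18 \right)}} = - \sqrt{-248 - \frac{77}{4}} = - \sqrt{- \frac{1069}{4}} = - \frac{i \sqrt{1069}}{2}$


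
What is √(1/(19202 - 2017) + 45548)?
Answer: √13451427817485/17185 ≈ 213.42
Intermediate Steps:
√(1/(19202 - 2017) + 45548) = √(1/17185 + 45548) = √(782742381/17185) = √13451427817485/17185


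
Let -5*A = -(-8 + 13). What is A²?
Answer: 1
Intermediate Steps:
A = 1 (A = -(-1)*(-8 + 13)/5 = -(-1)*5/5 = -⅕*(-5) = 1)
A² = 1² = 1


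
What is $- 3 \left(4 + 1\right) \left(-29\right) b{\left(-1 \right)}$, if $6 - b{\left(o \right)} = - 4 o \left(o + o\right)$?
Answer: $6090$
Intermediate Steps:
$b{\left(o \right)} = 6 + 8 o^{2}$ ($b{\left(o \right)} = 6 - - 4 o \left(o + o\right) = 6 - - 4 o 2 o = 6 - - 8 o^{2} = 6 + 8 o^{2}$)
$- 3 \left(4 + 1\right) \left(-29\right) b{\left(-1 \right)} = - 3 \left(4 + 1\right) \left(-29\right) \left(6 + 8 \left(-1\right)^{2}\right) = \left(-3\right) 5 \left(-29\right) \left(6 + 8 \cdot 1\right) = \left(-15\right) \left(-29\right) \left(6 + 8\right) = 435 \cdot 14 = 6090$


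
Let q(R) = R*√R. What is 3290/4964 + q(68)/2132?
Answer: 1645/2482 + 34*√17/533 ≈ 0.92578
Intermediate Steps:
q(R) = R^(3/2)
3290/4964 + q(68)/2132 = 3290/4964 + 68^(3/2)/2132 = 3290*(1/4964) + (136*√17)*(1/2132) = 1645/2482 + 34*√17/533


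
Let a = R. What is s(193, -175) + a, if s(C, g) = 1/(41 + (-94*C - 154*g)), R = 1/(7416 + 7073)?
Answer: 23338/128213161 ≈ 0.00018202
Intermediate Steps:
R = 1/14489 ≈ 6.9018e-5
a = 1/14489 ≈ 6.9018e-5
s(C, g) = 1/(41 - 154*g - 94*C) (s(C, g) = 1/(41 + (-154*g - 94*C)) = 1/(41 - 154*g - 94*C))
s(193, -175) + a = -1/(-41 + 94*193 + 154*(-175)) + 1/14489 = -1/(-41 + 18142 - 26950) + 1/14489 = -1/(-8849) + 1/14489 = -1*(-1/8849) + 1/14489 = 1/8849 + 1/14489 = 23338/128213161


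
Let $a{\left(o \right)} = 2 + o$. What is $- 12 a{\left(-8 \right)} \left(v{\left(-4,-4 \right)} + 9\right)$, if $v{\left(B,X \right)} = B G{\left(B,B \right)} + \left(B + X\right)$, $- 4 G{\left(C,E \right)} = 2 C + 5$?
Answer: $-144$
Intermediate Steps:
$G{\left(C,E \right)} = - \frac{5}{4} - \frac{C}{2}$ ($G{\left(C,E \right)} = - \frac{2 C + 5}{4} = - \frac{5 + 2 C}{4} = - \frac{5}{4} - \frac{C}{2}$)
$v{\left(B,X \right)} = B + X + B \left(- \frac{5}{4} - \frac{B}{2}\right)$ ($v{\left(B,X \right)} = B \left(- \frac{5}{4} - \frac{B}{2}\right) + \left(B + X\right) = B + X + B \left(- \frac{5}{4} - \frac{B}{2}\right)$)
$- 12 a{\left(-8 \right)} \left(v{\left(-4,-4 \right)} + 9\right) = - 12 \left(2 - 8\right) \left(\left(-4 - \frac{\left(-4\right)^{2}}{2} - -1\right) + 9\right) = \left(-12\right) \left(-6\right) \left(\left(-4 - 8 + 1\right) + 9\right) = 72 \left(\left(-4 - 8 + 1\right) + 9\right) = 72 \left(-11 + 9\right) = 72 \left(-2\right) = -144$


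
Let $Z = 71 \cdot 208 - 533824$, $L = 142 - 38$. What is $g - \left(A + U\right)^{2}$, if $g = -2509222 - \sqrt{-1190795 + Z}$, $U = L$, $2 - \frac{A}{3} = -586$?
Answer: $-5998646 - 11 i \sqrt{14131} \approx -5.9986 \cdot 10^{6} - 1307.6 i$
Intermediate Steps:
$L = 104$ ($L = 142 - 38 = 104$)
$Z = -519056$ ($Z = 14768 - 533824 = -519056$)
$A = 1764$ ($A = 6 - -1758 = 6 + 1758 = 1764$)
$U = 104$
$g = -2509222 - 11 i \sqrt{14131}$ ($g = -2509222 - \sqrt{-1190795 - 519056} = -2509222 - \sqrt{-1709851} = -2509222 - 11 i \sqrt{14131} \approx -2.5092 \cdot 10^{6} - 1307.6 i$)
$g - \left(A + U\right)^{2} = \left(-2509222 - 11 i \sqrt{14131}\right) - \left(1764 + 104\right)^{2} = \left(-2509222 - 11 i \sqrt{14131}\right) - 1868^{2} = \left(-2509222 - 11 i \sqrt{14131}\right) - 3489424 = -5998646 - 11 i \sqrt{14131}$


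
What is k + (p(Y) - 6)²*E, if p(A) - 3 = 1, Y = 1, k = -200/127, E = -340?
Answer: -172920/127 ≈ -1361.6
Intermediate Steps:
k = -200/127 (k = -200*1/127 = -200/127 ≈ -1.5748)
p(A) = 4 (p(A) = 3 + 1 = 4)
k + (p(Y) - 6)²*E = -200/127 + (4 - 6)²*(-340) = -200/127 + (-2)²*(-340) = -200/127 + 4*(-340) = -200/127 - 1360 = -172920/127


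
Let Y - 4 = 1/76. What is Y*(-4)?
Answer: -305/19 ≈ -16.053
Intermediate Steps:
Y = 305/76 (Y = 4 + 1/76 = 305/76 ≈ 4.0132)
Y*(-4) = (305/76)*(-4) = -305/19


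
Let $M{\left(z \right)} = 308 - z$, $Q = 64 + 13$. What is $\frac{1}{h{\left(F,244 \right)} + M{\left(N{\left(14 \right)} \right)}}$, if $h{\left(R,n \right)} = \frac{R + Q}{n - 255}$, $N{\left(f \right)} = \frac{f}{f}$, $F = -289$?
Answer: $\frac{11}{3589} \approx 0.0030649$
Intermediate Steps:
$N{\left(f \right)} = 1$
$Q = 77$
$h{\left(R,n \right)} = \frac{77 + R}{-255 + n}$ ($h{\left(R,n \right)} = \frac{R + 77}{n - 255} = \frac{77 + R}{-255 + n}$)
$\frac{1}{h{\left(F,244 \right)} + M{\left(N{\left(14 \right)} \right)}} = \frac{1}{\frac{77 - 289}{-255 + 244} + \left(308 - 1\right)} = \frac{1}{\frac{1}{-11} \left(-212\right) + \left(308 - 1\right)} = \frac{1}{\left(- \frac{1}{11}\right) \left(-212\right) + 307} = \frac{1}{\frac{212}{11} + 307} = \frac{1}{\frac{3589}{11}} = \frac{11}{3589}$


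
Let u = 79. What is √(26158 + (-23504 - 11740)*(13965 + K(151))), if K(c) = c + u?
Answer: I*√500262422 ≈ 22367.0*I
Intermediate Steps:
K(c) = 79 + c (K(c) = c + 79 = 79 + c)
√(26158 + (-23504 - 11740)*(13965 + K(151))) = √(26158 + (-23504 - 11740)*(13965 + (79 + 151))) = √(26158 - 35244*(13965 + 230)) = √(26158 - 35244*14195) = √(26158 - 500288580) = √(-500262422) = I*√500262422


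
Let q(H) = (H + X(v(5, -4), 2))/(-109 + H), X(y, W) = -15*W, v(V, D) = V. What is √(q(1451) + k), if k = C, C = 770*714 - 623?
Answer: √989013894330/1342 ≈ 741.05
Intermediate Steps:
C = 549157 (C = 549780 - 623 = 549157)
k = 549157
q(H) = (-30 + H)/(-109 + H) (q(H) = (H - 15*2)/(-109 + H) = (H - 30)/(-109 + H) = (-30 + H)/(-109 + H))
√(q(1451) + k) = √((-30 + 1451)/(-109 + 1451) + 549157) = √(1421/1342 + 549157) = √(736970115/1342) = √989013894330/1342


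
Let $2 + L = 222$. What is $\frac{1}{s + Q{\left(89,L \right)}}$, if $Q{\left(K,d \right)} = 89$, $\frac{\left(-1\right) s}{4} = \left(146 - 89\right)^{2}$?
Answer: $- \frac{1}{12907} \approx -7.7477 \cdot 10^{-5}$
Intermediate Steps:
$L = 220$ ($L = -2 + 222 = 220$)
$s = -12996$ ($s = - 4 \left(146 - 89\right)^{2} = - 4 \cdot 57^{2} = \left(-4\right) 3249 = -12996$)
$\frac{1}{s + Q{\left(89,L \right)}} = \frac{1}{-12996 + 89} = \frac{1}{-12907} = - \frac{1}{12907}$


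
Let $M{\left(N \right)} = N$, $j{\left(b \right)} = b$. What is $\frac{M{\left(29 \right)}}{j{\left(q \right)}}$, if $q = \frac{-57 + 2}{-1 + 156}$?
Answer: $- \frac{899}{11} \approx -81.727$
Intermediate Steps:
$q = - \frac{11}{31}$ ($q = - \frac{55}{155} = \left(-55\right) \frac{1}{155} = - \frac{11}{31} \approx -0.35484$)
$\frac{M{\left(29 \right)}}{j{\left(q \right)}} = \frac{29}{- \frac{11}{31}} = 29 \left(- \frac{31}{11}\right) = - \frac{899}{11}$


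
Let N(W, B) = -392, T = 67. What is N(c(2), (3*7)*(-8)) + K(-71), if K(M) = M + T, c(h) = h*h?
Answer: -396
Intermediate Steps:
c(h) = h²
K(M) = 67 + M (K(M) = M + 67 = 67 + M)
N(c(2), (3*7)*(-8)) + K(-71) = -392 + (67 - 71) = -392 - 4 = -396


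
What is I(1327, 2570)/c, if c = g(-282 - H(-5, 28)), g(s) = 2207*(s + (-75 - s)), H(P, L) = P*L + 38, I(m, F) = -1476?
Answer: 492/55175 ≈ 0.0089171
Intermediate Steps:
H(P, L) = 38 + L*P (H(P, L) = L*P + 38 = 38 + L*P)
g(s) = -165525 (g(s) = 2207*(-75) = -165525)
c = -165525
I(1327, 2570)/c = -1476/(-165525) = -1476*(-1/165525) = 492/55175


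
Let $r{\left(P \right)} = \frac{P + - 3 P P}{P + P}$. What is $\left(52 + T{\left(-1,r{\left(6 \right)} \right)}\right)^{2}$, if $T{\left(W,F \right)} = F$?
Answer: $\frac{7569}{4} \approx 1892.3$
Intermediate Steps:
$r{\left(P \right)} = \frac{P - 3 P^{2}}{2 P}$
$\left(52 + T{\left(-1,r{\left(6 \right)} \right)}\right)^{2} = \left(52 + \left(\frac{1}{2} - 9\right)\right)^{2} = \left(52 - \frac{17}{2}\right)^{2} = \left(\frac{87}{2}\right)^{2} = \frac{7569}{4}$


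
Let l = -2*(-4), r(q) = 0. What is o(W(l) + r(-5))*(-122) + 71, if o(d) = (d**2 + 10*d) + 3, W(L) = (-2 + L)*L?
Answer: -339943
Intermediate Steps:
l = 8
W(L) = L*(-2 + L)
o(d) = 3 + d**2 + 10*d
o(W(l) + r(-5))*(-122) + 71 = (3 + (8*(-2 + 8) + 0)**2 + 10*(8*(-2 + 8) + 0))*(-122) + 71 = (3 + (8*6 + 0)**2 + 10*(8*6 + 0))*(-122) + 71 = (3 + (48 + 0)**2 + 10*(48 + 0))*(-122) + 71 = (3 + 48**2 + 10*48)*(-122) + 71 = (3 + 2304 + 480)*(-122) + 71 = 2787*(-122) + 71 = -340014 + 71 = -339943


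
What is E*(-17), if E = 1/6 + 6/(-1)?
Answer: 595/6 ≈ 99.167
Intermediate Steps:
E = -35/6 (E = 1*(1/6) + 6*(-1) = 1/6 - 6 = -35/6 ≈ -5.8333)
E*(-17) = -35/6*(-17) = 595/6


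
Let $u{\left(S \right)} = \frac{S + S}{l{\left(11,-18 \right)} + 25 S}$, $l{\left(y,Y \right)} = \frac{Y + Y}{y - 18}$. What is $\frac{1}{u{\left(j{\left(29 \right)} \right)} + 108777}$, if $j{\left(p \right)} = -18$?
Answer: $\frac{173}{18818435} \approx 9.1931 \cdot 10^{-6}$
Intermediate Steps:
$l{\left(y,Y \right)} = \frac{2 Y}{-18 + y}$
$u{\left(S \right)} = \frac{2 S}{\frac{36}{7} + 25 S}$ ($u{\left(S \right)} = \frac{S + S}{2 \left(-18\right) \frac{1}{-18 + 11} + 25 S} = \frac{2 S}{2 \left(-18\right) \frac{1}{-7} + 25 S} = \frac{2 S}{2 \left(-18\right) \left(- \frac{1}{7}\right) + 25 S} = \frac{2 S}{\frac{36}{7} + 25 S}$)
$\frac{1}{u{\left(j{\left(29 \right)} \right)} + 108777} = \frac{1}{14 \left(-18\right) \frac{1}{36 + 175 \left(-18\right)} + 108777} = \frac{1}{14 \left(-18\right) \frac{1}{36 - 3150} + 108777} = \frac{1}{14 \left(-18\right) \frac{1}{-3114} + 108777} = \frac{1}{14 \left(-18\right) \left(- \frac{1}{3114}\right) + 108777} = \frac{1}{\frac{14}{173} + 108777} = \frac{1}{\frac{18818435}{173}} = \frac{173}{18818435}$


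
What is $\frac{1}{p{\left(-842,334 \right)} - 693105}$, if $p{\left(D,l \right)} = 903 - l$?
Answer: $- \frac{1}{692536} \approx -1.444 \cdot 10^{-6}$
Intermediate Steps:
$\frac{1}{p{\left(-842,334 \right)} - 693105} = \frac{1}{\left(903 - 334\right) - 693105} = \frac{1}{569 - 693105} = \frac{1}{-692536} = - \frac{1}{692536}$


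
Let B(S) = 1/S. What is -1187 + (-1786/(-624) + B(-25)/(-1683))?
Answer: -5181550171/4375800 ≈ -1184.1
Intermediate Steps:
-1187 + (-1786/(-624) + B(-25)/(-1683)) = -1187 + (-1786/(-624) + 1/(-25*(-1683))) = -1187 + (-1786*(-1/624) - 1/25*(-1/1683)) = -1187 + (893/312 + 1/42075) = -1187 + 12524429/4375800 = -5181550171/4375800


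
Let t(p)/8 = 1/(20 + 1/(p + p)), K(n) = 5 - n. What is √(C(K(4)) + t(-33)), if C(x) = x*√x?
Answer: √2436193/1319 ≈ 1.1833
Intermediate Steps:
C(x) = x^(3/2)
t(p) = 8/(20 + 1/(2*p)) (t(p) = 8/(20 + 1/(p + p)) = 8/(20 + 1/(2*p)))
√(C(K(4)) + t(-33)) = √((5 - 1*4)^(3/2) + 16*(-33)/(1 + 40*(-33))) = √((5 - 4)^(3/2) + 16*(-33)/(1 - 1320)) = √(1^(3/2) + 16*(-33)/(-1319)) = √(1 + 16*(-33)*(-1/1319)) = √(1 + 528/1319) = √(1847/1319) = √2436193/1319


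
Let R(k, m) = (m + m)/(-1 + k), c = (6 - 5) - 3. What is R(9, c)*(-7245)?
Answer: 7245/2 ≈ 3622.5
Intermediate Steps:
c = -2 (c = 1 - 3 = -2)
R(k, m) = 2*m/(-1 + k) (R(k, m) = (2*m)/(-1 + k) = 2*m/(-1 + k))
R(9, c)*(-7245) = (2*(-2)/(-1 + 9))*(-7245) = (2*(-2)/8)*(-7245) = (2*(-2)*(1/8))*(-7245) = -1/2*(-7245) = 7245/2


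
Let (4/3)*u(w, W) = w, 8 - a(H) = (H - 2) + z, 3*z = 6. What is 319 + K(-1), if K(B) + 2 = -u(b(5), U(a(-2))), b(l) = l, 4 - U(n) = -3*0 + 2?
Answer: 1253/4 ≈ 313.25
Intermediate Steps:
z = 2 (z = (1/3)*6 = 2)
a(H) = 8 - H (a(H) = 8 - ((H - 2) + 2) = 8 - ((-2 + H) + 2) = 8 - H)
U(n) = 2 (U(n) = 4 - (-3*0 + 2) = 4 - (0 + 2) = 4 - 1*2 = 4 - 2 = 2)
u(w, W) = 3*w/4
K(B) = -23/4 (K(B) = -2 - 3*5/4 = -2 - 1*15/4 = -2 - 15/4 = -23/4)
319 + K(-1) = 319 - 23/4 = 1253/4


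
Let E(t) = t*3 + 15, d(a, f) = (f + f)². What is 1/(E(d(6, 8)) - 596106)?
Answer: -1/595323 ≈ -1.6798e-6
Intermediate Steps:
d(a, f) = 4*f² (d(a, f) = (2*f)² = 4*f²)
E(t) = 15 + 3*t (E(t) = 3*t + 15 = 15 + 3*t)
1/(E(d(6, 8)) - 596106) = 1/((15 + 3*(4*8²)) - 596106) = 1/((15 + 3*(4*64)) - 596106) = 1/((15 + 3*256) - 596106) = 1/((15 + 768) - 596106) = 1/(783 - 596106) = 1/(-595323) = -1/595323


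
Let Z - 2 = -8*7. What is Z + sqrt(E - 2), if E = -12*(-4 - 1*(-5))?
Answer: -54 + I*sqrt(14) ≈ -54.0 + 3.7417*I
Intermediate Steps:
Z = -54 (Z = 2 - 8*7 = 2 - 56 = -54)
E = -12 (E = -12*(-4 + 5) = -12*1 = -12)
Z + sqrt(E - 2) = -54 + sqrt(-12 - 2) = -54 + sqrt(-14) = -54 + I*sqrt(14)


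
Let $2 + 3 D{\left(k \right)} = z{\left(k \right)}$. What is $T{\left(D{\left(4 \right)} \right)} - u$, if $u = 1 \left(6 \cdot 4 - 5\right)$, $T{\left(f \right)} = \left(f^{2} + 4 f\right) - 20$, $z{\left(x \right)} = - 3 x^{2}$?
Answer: $\frac{1549}{9} \approx 172.11$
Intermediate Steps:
$D{\left(k \right)} = - \frac{2}{3} - k^{2}$ ($D{\left(k \right)} = - \frac{2}{3} + \frac{\left(-3\right) k^{2}}{3} = - \frac{2}{3} - k^{2}$)
$T{\left(f \right)} = -20 + f^{2} + 4 f$
$u = 19$ ($u = 1 \left(24 - 5\right) = 1 \cdot 19 = 19$)
$T{\left(D{\left(4 \right)} \right)} - u = \left(-20 + \left(- \frac{2}{3} - 4^{2}\right)^{2} + 4 \left(- \frac{2}{3} - 4^{2}\right)\right) - 19 = \left(-20 + \left(- \frac{2}{3} - 16\right)^{2} + 4 \left(- \frac{2}{3} - 16\right)\right) - 19 = \left(-20 + \left(- \frac{50}{3}\right)^{2} + 4 \left(- \frac{50}{3}\right)\right) - 19 = \left(-20 + \frac{2500}{9} - \frac{200}{3}\right) - 19 = \frac{1720}{9} - 19 = \frac{1549}{9}$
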